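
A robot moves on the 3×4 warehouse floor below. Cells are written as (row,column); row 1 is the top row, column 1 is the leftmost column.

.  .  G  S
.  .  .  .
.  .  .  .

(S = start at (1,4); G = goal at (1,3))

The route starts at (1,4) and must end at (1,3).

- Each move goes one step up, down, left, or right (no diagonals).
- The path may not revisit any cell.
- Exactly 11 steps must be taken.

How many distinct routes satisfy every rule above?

2

Need simple routes of exactly 11 moves from (1,4) to (1,3) (Manhattan distance 1, so 5 moves are spent on a detour and 5 undoing it).
Enumerating: (1,4) (2,4) (3,4) (3,3) (2,3) (2,2) (3,2) (3,1) (2,1) (1,1) (1,2) (1,3) | (1,4) (2,4) (3,4) (3,3) (3,2) (3,1) (2,1) (1,1) (1,2) (2,2) (2,3) (1,3).
That gives 2 routes.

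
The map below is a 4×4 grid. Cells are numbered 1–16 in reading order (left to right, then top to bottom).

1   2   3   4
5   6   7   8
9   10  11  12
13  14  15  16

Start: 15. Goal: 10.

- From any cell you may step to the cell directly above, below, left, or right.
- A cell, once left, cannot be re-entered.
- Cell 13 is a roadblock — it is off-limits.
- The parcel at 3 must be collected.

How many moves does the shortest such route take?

Any route passes through 3 somewhere between 15 and 10. Summing Manhattan distances along the two legs (15 → 3 → 10) gives a lower bound of 3 + 3 = 6 moves.
A route of 6 moves achieves this: 15 → 11 → 7 → 3 → 2 → 6 → 10.
Since 6 matches the lower bound, it is optimal.

6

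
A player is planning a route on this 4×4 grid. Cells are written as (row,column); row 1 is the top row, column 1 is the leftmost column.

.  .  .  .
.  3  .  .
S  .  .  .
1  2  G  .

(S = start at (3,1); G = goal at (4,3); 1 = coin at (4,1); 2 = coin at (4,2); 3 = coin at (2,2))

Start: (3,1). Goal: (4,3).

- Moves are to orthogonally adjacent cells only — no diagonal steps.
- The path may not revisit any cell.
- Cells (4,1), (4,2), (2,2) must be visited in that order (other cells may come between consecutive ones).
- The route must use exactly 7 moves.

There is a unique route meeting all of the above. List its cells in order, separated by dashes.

The waypoints must appear in the order (4,1), (4,2), (2,2), with no cell reused.
Route from (3,1): down to (4,1), right to (4,2), 2× up (reaching (2,2)), right to (2,3), 2× down (reaching (4,3)) — 7 moves in all.
Check: order respected (1 at step 1, 2 at step 2, 3 at step 4); 7 moves as required.

(3,1) - (4,1) - (4,2) - (3,2) - (2,2) - (2,3) - (3,3) - (4,3)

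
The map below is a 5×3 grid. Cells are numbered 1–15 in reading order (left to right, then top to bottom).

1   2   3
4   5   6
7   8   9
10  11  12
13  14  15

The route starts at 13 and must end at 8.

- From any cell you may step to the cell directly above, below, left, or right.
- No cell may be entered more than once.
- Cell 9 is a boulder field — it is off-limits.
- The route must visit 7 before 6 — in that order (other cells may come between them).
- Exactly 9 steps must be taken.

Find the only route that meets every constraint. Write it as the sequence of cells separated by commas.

The waypoints must appear in the order 7, 6, with no cell reused.
Route from 13: 4× up (reaching 1), 2× right (reaching 3), down to 6, left to 5, down to 8 — 9 moves in all.
Check: order respected (7 at step 2, 6 at step 7); 9 moves as required.

13, 10, 7, 4, 1, 2, 3, 6, 5, 8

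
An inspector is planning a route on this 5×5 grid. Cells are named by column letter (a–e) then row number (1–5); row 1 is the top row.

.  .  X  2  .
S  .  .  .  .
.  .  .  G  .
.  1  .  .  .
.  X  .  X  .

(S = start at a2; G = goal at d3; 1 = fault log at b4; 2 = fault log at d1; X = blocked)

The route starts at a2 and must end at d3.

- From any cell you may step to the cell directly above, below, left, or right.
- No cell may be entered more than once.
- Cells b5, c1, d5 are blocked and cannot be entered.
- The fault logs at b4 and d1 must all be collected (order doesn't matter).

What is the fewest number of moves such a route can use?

Any route passes through b4 and d1 in some order between a2 and d3. Summing Manhattan distances along each leg and taking the cheapest ordering (a2 → b4 → d1 → d3) gives a lower bound of 3 + 5 + 2 = 10 moves.
The shortest route satisfying every rule uses 12 moves: a2 → a3 → a4 → b4 → b3 → b2 → c2 → d2 → d1 → e1 → e2 → e3 → d3.
The bound of 10 isn't tight here; checking systematically, no route of length 10 through 11 satisfies every constraint, so 12 is the minimum.

12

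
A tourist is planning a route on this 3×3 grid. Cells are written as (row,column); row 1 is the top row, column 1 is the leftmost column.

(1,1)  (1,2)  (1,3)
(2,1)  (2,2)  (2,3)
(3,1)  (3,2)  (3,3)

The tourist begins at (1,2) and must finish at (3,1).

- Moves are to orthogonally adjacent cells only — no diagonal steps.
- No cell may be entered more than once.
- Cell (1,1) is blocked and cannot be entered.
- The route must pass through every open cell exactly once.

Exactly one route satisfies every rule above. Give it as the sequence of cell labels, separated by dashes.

(1,2) - (1,3) - (2,3) - (3,3) - (3,2) - (2,2) - (2,1) - (3,1)

Need to visit all 8 open cells exactly once, starting at (1,2) and ending at (3,1).
Cell (1,3) has only two open neighbours ((2,3) and (1,2)), so the path must pass straight through it: one of those is the cell it's entered from and the other is where it exits.
Route from (1,2): right to (1,3), 2× down (reaching (3,3)), left to (3,2), up to (2,2), left to (2,1), down to (3,1) — 7 moves in all.
Check: all 8 open cells covered.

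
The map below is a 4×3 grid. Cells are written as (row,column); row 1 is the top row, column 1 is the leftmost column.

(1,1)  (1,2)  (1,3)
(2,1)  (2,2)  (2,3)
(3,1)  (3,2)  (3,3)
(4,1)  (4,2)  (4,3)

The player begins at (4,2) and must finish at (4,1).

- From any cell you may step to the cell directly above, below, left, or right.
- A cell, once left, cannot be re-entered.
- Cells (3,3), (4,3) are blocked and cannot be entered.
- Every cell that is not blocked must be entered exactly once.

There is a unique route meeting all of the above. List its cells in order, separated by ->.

Need to visit all 10 open cells exactly once, starting at (4,2) and ending at (4,1).
Cell (1,1) has only two open neighbours ((2,1) and (1,2)), so the path must pass straight through it: one of those is the cell it's entered from and the other is where it exits.
Route from (4,2): 2× up (reaching (2,2)), right to (2,3), up to (1,3), 2× left (reaching (1,1)), 3× down (reaching (4,1)) — 9 moves in all.
Check: all 10 open cells covered.

(4,2) -> (3,2) -> (2,2) -> (2,3) -> (1,3) -> (1,2) -> (1,1) -> (2,1) -> (3,1) -> (4,1)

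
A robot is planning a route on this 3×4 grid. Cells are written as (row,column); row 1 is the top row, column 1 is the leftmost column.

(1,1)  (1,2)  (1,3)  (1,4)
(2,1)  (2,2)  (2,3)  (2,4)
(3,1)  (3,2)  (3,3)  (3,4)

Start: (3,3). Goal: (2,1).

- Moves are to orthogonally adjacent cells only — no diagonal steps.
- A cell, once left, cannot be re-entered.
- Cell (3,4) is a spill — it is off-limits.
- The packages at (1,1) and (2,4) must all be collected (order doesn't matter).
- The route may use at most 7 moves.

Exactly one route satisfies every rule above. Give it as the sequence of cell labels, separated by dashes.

The budget equals the shortest possible length, so every move has to be on a shortest route through the required cells.
Route from (3,3): up 1 to (2,3), right 1 to (2,4), up 1 to (1,4), left 3 to (1,1), down 1 to (2,1) — 7 moves in all.
Check: all required cells visited; 7 ≤ 7 moves.

(3,3) - (2,3) - (2,4) - (1,4) - (1,3) - (1,2) - (1,1) - (2,1)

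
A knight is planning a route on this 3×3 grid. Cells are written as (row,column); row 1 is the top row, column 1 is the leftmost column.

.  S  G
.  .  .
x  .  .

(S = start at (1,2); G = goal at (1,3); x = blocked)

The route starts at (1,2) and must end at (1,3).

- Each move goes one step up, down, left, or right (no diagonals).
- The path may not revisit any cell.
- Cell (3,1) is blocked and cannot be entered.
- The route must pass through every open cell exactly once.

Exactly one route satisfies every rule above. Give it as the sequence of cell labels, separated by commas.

Need to visit all 8 open cells exactly once, starting at (1,2) and ending at (1,3).
Route from (1,2): left 1 to (1,1), down 1 to (2,1), right 1 to (2,2), down 1 to (3,2), right 1 to (3,3), up 2 to (1,3) — 7 moves in all.
Check: all 8 open cells covered.

(1,2), (1,1), (2,1), (2,2), (3,2), (3,3), (2,3), (1,3)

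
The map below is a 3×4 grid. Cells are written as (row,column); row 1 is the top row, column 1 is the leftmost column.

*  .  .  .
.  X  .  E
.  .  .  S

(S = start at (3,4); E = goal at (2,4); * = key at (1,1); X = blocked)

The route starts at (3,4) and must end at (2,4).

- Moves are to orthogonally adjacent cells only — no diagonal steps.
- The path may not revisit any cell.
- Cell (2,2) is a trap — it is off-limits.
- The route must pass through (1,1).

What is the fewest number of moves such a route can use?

9

Any route passes through (1,1) somewhere between (3,4) and (2,4). Summing Manhattan distances along the two legs ((3,4) → (1,1) → (2,4)) gives a lower bound of 5 + 4 = 9 moves.
A route of 9 moves achieves this: (3,4) → (3,3) → (3,2) → (3,1) → (2,1) → (1,1) → (1,2) → (1,3) → (2,3) → (2,4).
Since 9 matches the lower bound, it is optimal.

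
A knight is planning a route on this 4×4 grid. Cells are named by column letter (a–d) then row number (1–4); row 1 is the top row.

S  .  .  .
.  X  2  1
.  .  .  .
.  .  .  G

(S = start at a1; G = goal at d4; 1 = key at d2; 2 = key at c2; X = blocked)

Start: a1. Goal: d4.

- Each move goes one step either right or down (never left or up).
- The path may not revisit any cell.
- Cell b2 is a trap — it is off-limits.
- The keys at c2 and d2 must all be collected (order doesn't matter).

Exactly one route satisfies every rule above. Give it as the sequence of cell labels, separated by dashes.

a1 - b1 - c1 - c2 - d2 - d3 - d4

Moves only go right or down, so the column and row indices never decrease.
Route from a1: 2× right (reaching c1), down to c2, right to d2, 2× down (reaching d4) — 6 moves in all.
Check: all required cells visited.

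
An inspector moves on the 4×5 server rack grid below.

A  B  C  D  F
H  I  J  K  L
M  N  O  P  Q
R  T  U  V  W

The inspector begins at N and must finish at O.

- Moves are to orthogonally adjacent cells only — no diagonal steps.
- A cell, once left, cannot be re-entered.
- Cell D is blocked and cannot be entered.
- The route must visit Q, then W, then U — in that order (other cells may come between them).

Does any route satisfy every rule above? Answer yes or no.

yes

One route that works: N → I → J → K → P → Q → W → V → U → O.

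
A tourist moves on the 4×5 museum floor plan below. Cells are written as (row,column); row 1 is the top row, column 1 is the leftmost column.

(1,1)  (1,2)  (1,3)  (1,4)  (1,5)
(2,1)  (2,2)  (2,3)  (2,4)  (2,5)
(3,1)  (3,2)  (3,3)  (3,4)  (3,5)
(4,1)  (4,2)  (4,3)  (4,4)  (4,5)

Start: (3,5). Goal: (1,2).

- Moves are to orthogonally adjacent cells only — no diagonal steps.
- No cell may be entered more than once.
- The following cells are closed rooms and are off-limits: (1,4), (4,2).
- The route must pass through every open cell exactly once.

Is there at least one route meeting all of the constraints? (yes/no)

no

Cell (1,5) has only one open neighbour but is neither the start nor the goal, so a Hamiltonian route would have to both enter and leave it through the same neighbour — impossible without revisiting.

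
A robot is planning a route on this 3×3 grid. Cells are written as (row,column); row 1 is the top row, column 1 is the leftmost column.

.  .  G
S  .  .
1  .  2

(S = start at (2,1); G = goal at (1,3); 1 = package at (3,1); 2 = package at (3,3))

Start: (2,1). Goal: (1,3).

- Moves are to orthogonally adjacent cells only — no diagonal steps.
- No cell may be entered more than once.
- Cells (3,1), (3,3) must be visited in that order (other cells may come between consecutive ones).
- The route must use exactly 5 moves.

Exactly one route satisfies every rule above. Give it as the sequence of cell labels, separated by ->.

The waypoints must appear in the order (3,1), (3,3), with no cell reused.
Route from (2,1): down to (3,1), 2× right (reaching (3,3)), 2× up (reaching (1,3)) — 5 moves in all.
Check: order respected (1 at step 1, 2 at step 3); 5 moves as required.

(2,1) -> (3,1) -> (3,2) -> (3,3) -> (2,3) -> (1,3)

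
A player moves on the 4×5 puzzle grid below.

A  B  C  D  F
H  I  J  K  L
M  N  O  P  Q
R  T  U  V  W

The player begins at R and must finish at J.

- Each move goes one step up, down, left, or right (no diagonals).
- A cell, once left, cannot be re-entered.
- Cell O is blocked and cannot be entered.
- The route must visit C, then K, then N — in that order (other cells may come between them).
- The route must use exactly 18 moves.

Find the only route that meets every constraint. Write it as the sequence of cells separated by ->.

R -> M -> H -> A -> B -> C -> D -> F -> L -> K -> P -> Q -> W -> V -> U -> T -> N -> I -> J

The waypoints must appear in the order C, K, N, with no cell reused.
Route from R: 3× up (reaching A), 4× right (reaching F), down to L, left to K, down to P, right to Q, down to W, 3× left (reaching T), 2× up (reaching I), right to J — 18 moves in all.
Check: order respected (C at step 5, K at step 9, N at step 16); 18 moves as required.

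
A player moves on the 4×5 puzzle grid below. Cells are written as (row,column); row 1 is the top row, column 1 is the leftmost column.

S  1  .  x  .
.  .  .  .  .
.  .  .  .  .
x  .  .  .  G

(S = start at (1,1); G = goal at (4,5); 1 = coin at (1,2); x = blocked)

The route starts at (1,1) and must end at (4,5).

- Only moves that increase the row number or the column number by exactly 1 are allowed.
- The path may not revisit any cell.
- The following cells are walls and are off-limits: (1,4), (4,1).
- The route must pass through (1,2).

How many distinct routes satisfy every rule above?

A right/down-only route from (1,1) to (4,5) makes exactly 3 down-moves and 4 right-moves in some order.
With no other constraints that would be C(7,3) = 35 routes.
Split at (1,2) and multiply the segment counts (each segment already excludes blocked cells): (1,1)→(1,2): 1; (1,2)→(4,5): 16; product = 16.
That gives 16 routes.

16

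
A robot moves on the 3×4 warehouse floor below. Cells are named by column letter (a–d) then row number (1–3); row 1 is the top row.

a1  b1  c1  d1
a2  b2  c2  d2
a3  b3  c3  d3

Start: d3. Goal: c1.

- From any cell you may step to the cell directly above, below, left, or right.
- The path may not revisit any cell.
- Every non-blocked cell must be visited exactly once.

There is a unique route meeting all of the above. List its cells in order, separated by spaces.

d3 c3 b3 a3 a2 a1 b1 b2 c2 d2 d1 c1

Need to visit all 12 open cells exactly once, starting at d3 and ending at c1.
Route from d3: 3× left (reaching a3), 2× up (reaching a1), right to b1, down to b2, 2× right (reaching d2), up to d1, left to c1 — 11 moves in all.
Check: all 12 open cells covered.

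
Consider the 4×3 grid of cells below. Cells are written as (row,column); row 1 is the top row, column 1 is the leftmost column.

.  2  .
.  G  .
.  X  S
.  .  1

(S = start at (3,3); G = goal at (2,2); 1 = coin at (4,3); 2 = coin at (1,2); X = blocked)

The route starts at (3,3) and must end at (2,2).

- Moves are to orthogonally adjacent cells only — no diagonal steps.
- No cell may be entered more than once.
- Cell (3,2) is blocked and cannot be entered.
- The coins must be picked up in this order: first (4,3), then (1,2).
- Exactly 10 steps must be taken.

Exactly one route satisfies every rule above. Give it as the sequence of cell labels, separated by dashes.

The waypoints must appear in the order (4,3), (1,2), with no cell reused.
Route from (3,3): down to (4,3), 2× left (reaching (4,1)), 3× up (reaching (1,1)), 2× right (reaching (1,3)), down to (2,3), left to (2,2) — 10 moves in all.
Check: order respected (1 at step 1, 2 at step 7); 10 moves as required.

(3,3) - (4,3) - (4,2) - (4,1) - (3,1) - (2,1) - (1,1) - (1,2) - (1,3) - (2,3) - (2,2)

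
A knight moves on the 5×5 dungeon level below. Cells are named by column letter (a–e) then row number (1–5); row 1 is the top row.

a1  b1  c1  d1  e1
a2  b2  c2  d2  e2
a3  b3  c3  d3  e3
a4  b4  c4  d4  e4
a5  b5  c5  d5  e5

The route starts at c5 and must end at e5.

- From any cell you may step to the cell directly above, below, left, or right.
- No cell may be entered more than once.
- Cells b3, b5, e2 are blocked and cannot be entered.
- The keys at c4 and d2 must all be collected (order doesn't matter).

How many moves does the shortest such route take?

8

Any route passes through c4 and d2 in some order between c5 and e5. Summing Manhattan distances along each leg and taking the cheapest ordering (c5 → c4 → d2 → e5) gives a lower bound of 1 + 3 + 4 = 8 moves.
A route of 8 moves achieves this: c5 → c4 → c3 → c2 → d2 → d3 → d4 → d5 → e5.
Since 8 matches the lower bound, it is optimal.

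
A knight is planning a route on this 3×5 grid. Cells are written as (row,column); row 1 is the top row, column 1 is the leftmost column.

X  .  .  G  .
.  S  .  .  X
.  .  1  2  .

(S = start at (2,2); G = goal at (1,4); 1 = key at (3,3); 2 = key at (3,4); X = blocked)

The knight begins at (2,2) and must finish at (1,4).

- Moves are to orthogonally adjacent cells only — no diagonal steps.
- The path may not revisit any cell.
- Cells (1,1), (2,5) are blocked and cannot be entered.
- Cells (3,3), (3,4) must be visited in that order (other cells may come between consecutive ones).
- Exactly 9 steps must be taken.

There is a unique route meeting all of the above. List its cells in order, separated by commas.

The waypoints must appear in the order (3,3), (3,4), with no cell reused.
Route from (2,2): left 1 to (2,1), down 1 to (3,1), right 3 to (3,4), up 1 to (2,4), left 1 to (2,3), up 1 to (1,3), right 1 to (1,4) — 9 moves in all.
Check: order respected (1 at step 4, 2 at step 5); 9 moves as required.

(2,2), (2,1), (3,1), (3,2), (3,3), (3,4), (2,4), (2,3), (1,3), (1,4)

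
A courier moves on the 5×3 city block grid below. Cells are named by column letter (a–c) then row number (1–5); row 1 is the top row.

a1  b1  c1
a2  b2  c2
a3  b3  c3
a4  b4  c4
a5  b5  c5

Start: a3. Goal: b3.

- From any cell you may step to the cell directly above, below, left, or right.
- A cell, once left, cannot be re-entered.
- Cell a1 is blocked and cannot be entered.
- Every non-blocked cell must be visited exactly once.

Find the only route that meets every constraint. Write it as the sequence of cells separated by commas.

a3, a2, b2, b1, c1, c2, c3, c4, c5, b5, a5, a4, b4, b3

Need to visit all 14 open cells exactly once, starting at a3 and ending at b3.
Cell c1 has only two open neighbours (c2 and b1), so the path must pass straight through it: one of those is the cell it's entered from and the other is where it exits.
Route from a3: up to a2, right to b2, up to b1, right to c1, 4× down (reaching c5), 2× left (reaching a5), up to a4, right to b4, up to b3 — 13 moves in all.
Check: all 14 open cells covered.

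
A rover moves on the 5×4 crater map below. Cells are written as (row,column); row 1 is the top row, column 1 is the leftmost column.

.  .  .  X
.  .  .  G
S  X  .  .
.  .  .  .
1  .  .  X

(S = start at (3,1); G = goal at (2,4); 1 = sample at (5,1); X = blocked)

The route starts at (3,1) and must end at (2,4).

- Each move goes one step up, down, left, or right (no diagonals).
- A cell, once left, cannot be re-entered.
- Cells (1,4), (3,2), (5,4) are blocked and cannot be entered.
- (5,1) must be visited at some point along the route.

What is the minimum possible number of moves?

Any route passes through (5,1) somewhere between (3,1) and (2,4). Summing Manhattan distances along the two legs ((3,1) → (5,1) → (2,4)) gives a lower bound of 2 + 6 = 8 moves.
A route of 8 moves achieves this: (3,1) → (4,1) → (5,1) → (5,2) → (4,2) → (4,3) → (3,3) → (2,3) → (2,4).
Since 8 matches the lower bound, it is optimal.

8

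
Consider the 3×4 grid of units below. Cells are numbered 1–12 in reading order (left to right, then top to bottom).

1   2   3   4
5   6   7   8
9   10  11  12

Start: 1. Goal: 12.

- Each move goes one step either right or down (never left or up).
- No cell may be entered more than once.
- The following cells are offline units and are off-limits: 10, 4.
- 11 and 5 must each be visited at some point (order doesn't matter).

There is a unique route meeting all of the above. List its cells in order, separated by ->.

Moves only go right or down, so the column and row indices never decrease.
Route from 1: down 1 to 5, right 2 to 7, down 1 to 11, right 1 to 12 — 5 moves in all.
Check: all required cells visited.

1 -> 5 -> 6 -> 7 -> 11 -> 12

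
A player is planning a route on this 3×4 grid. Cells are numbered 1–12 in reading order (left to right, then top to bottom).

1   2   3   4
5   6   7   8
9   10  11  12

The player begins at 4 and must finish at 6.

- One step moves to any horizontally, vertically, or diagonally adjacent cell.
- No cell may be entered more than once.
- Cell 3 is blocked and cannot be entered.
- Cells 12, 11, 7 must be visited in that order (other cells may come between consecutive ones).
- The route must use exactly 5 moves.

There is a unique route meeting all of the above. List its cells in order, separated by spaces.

4 8 12 11 7 6

The waypoints must appear in the order 12, 11, 7, with no cell reused.
Route from 4: 2× down (reaching 12), left to 11, up to 7, left to 6 — 5 moves in all.
Check: order respected (12 at step 2, 11 at step 3, 7 at step 4); 5 moves as required.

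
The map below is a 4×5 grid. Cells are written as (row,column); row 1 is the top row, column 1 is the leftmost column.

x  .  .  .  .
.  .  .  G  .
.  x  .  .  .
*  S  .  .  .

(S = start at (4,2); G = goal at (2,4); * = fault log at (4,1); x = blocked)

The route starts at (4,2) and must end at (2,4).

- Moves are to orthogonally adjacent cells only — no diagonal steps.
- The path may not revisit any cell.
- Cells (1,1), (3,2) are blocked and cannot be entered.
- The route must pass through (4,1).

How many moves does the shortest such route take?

6

Any route passes through (4,1) somewhere between (4,2) and (2,4). Summing Manhattan distances along the two legs ((4,2) → (4,1) → (2,4)) gives a lower bound of 1 + 5 = 6 moves.
A route of 6 moves achieves this: (4,2) → (4,1) → (3,1) → (2,1) → (2,2) → (2,3) → (2,4).
Since 6 matches the lower bound, it is optimal.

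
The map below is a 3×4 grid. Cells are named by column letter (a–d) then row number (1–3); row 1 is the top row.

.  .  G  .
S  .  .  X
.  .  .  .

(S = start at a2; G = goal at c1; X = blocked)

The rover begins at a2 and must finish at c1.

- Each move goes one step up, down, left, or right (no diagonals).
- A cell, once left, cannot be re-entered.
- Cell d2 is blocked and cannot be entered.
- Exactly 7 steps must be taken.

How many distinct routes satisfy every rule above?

Need simple routes of exactly 7 moves from a2 to c1 (Manhattan distance 3, so 2 moves are spent on a detour and 2 undoing it).
Enumerating: a2 a1 b1 b2 b3 c3 c2 c1 | a2 a3 b3 c3 c2 b2 b1 c1.
That gives 2 routes.

2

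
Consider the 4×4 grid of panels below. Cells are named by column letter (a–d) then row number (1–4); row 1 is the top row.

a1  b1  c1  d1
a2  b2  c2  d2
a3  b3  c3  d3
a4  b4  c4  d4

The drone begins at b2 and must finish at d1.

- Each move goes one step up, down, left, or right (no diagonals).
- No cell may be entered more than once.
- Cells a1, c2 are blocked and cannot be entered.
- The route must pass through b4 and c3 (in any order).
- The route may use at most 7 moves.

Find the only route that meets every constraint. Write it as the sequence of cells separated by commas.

Any route must reach b4 and c3 and still end at d1 within 7 moves, so the order of the required stops is forced.
Route from b2: 2× down (reaching b4), right to c4, up to c3, right to d3, 2× up (reaching d1) — 7 moves in all.
Check: all required cells visited; 7 ≤ 7 moves.

b2, b3, b4, c4, c3, d3, d2, d1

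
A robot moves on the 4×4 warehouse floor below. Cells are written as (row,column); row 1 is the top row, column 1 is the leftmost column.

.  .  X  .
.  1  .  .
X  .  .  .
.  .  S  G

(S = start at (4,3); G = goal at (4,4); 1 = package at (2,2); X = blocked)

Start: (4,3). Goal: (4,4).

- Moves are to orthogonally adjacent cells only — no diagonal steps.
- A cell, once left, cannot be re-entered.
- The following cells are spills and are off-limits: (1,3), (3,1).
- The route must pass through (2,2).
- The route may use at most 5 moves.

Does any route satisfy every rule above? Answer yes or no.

no

Even ignoring the no-revisit rule, getting from (4,3) to (4,4) via (2,2) needs at least 3 + 4 = 7 moves (Manhattan distance per leg), which exceeds the 5-move limit.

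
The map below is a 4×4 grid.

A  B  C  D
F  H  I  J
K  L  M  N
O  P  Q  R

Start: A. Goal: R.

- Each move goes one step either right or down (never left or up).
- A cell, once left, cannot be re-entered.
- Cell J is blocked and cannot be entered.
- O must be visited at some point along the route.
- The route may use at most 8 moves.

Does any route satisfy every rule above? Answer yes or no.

yes

One route that works: A → F → K → O → P → Q → R.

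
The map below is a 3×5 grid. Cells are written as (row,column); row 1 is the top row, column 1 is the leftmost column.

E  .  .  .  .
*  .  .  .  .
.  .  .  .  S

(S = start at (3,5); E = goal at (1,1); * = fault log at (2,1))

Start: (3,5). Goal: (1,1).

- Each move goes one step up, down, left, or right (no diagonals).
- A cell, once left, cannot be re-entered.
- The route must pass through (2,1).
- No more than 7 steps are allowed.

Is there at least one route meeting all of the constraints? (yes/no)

One route that works: (3,5) → (2,5) → (2,4) → (2,3) → (2,2) → (2,1) → (1,1).

yes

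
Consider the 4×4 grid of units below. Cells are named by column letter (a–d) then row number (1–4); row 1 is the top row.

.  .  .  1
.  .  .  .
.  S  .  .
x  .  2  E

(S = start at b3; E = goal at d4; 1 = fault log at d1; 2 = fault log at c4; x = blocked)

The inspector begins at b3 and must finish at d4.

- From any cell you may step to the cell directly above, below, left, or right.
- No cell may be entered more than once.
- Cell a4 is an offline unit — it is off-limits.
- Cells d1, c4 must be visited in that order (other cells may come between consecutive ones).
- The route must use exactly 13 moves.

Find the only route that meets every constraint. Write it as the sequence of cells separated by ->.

b3 -> a3 -> a2 -> a1 -> b1 -> b2 -> c2 -> c1 -> d1 -> d2 -> d3 -> c3 -> c4 -> d4

The waypoints must appear in the order d1, c4, with no cell reused.
Route from b3: left to a3, 2× up (reaching a1), right to b1, down to b2, right to c2, up to c1, right to d1, 2× down (reaching d3), left to c3, down to c4, right to d4 — 13 moves in all.
Check: order respected (1 at step 8, 2 at step 12); 13 moves as required.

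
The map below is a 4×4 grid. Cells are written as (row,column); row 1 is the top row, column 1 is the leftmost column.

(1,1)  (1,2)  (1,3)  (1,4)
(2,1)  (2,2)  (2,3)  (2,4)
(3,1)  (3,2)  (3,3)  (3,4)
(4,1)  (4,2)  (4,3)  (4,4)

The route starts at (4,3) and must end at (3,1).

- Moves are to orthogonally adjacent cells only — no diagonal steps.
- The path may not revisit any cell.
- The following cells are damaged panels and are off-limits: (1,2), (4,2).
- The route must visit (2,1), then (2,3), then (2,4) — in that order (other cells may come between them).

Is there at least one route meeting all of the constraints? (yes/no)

Ignoring the required order, 6 revisit-free routes from (4,3) to (3,1) pass through all of (2,1), (2,3), and (2,4); the waypoint orders that occur are (2,4) → (2,3) → (2,1) (6) — never (2,1) → (2,3) → (2,4).

no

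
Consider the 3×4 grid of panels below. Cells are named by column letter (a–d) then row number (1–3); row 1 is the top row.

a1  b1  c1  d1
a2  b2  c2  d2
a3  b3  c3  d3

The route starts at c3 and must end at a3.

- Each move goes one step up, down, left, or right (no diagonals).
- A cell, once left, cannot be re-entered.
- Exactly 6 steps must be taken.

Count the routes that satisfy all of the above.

7

Need simple routes of exactly 6 moves from c3 to a3 (Manhattan distance 2, so 2 moves are spent on a detour and 2 undoing it).
Enumerating: c3 c2 c1 b1 b2 b3 a3 | c3 c2 c1 b1 b2 a2 a3 | c3 c2 c1 b1 a1 a2 a3 | c3 c2 b2 b1 a1 a2 a3 | c3 b3 b2 b1 a1 a2 a3 | c3 d3 d2 c2 b2 b3 a3 | c3 d3 d2 c2 b2 a2 a3.
That gives 7 routes.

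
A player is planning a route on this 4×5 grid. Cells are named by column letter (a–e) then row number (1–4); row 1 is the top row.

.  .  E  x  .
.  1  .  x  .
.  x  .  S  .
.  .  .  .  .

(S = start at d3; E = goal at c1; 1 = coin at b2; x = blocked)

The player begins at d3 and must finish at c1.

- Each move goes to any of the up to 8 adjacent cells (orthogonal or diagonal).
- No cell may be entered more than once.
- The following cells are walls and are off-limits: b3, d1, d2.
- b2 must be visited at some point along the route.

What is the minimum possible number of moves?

3

Any route passes through b2 somewhere between d3 and c1. Summing Chebyshev distances along the two legs (d3 → b2 → c1) gives a lower bound of 2 + 1 = 3 moves.
A route of 3 moves achieves this: d3 → c2 → b2 → c1.
Since 3 matches the lower bound, it is optimal.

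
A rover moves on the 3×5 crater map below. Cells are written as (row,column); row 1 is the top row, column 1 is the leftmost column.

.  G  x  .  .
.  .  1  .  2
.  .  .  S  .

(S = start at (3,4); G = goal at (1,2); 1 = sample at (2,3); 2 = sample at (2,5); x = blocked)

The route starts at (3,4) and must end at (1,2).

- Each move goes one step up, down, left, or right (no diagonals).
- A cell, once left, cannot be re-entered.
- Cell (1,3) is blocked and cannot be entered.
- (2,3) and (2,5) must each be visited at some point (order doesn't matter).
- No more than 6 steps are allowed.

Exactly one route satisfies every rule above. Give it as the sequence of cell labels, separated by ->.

The budget equals the shortest possible length, so every move has to be on a shortest route through the required cells.
Route from (3,4): right 1 to (3,5), up 1 to (2,5), left 3 to (2,2), up 1 to (1,2) — 6 moves in all.
Check: all required cells visited; 6 ≤ 6 moves.

(3,4) -> (3,5) -> (2,5) -> (2,4) -> (2,3) -> (2,2) -> (1,2)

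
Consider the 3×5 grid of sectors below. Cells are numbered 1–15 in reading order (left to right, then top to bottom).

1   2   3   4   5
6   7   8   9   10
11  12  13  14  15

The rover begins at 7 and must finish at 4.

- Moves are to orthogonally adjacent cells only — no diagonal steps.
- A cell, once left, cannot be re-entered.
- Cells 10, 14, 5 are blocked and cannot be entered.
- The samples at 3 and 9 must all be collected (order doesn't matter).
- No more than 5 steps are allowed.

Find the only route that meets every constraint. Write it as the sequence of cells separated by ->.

7 -> 2 -> 3 -> 8 -> 9 -> 4

The budget equals the shortest possible length, so every move has to be on a shortest route through the required cells.
Route from 7: up to 2, right to 3, down to 8, right to 9, up to 4 — 5 moves in all.
Check: all required cells visited; 5 ≤ 5 moves.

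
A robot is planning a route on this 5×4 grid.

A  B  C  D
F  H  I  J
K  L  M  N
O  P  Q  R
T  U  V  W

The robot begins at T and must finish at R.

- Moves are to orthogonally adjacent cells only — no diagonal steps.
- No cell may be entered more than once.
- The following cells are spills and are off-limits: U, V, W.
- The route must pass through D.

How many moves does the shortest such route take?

Any route passes through D somewhere between T and R. Summing Manhattan distances along the two legs (T → D → R) gives a lower bound of 7 + 3 = 10 moves.
A route of 10 moves achieves this: T → O → K → F → A → B → C → D → J → N → R.
Since 10 matches the lower bound, it is optimal.

10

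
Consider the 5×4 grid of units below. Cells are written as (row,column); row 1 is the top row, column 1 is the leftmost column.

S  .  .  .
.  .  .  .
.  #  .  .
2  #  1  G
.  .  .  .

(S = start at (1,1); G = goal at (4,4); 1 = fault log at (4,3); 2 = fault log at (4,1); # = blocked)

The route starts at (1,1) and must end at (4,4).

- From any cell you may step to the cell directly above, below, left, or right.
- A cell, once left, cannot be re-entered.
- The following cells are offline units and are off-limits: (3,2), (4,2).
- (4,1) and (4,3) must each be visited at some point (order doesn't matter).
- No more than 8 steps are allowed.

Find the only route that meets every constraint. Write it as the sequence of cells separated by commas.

Any route must reach (4,1) and (4,3) and still end at (4,4) within 8 moves, so the order of the required stops is forced.
Route from (1,1): 4× down (reaching (5,1)), 2× right (reaching (5,3)), up to (4,3), right to (4,4) — 8 moves in all.
Check: all required cells visited; 8 ≤ 8 moves.

(1,1), (2,1), (3,1), (4,1), (5,1), (5,2), (5,3), (4,3), (4,4)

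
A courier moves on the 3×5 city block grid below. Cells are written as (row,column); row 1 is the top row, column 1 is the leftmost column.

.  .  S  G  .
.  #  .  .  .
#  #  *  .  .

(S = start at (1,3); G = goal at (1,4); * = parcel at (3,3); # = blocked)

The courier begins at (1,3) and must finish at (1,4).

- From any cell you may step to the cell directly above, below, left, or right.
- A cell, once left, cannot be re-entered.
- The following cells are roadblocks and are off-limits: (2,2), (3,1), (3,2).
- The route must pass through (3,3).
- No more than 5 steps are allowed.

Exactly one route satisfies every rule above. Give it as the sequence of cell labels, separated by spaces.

(1,3) (2,3) (3,3) (3,4) (2,4) (1,4)

The budget equals the shortest possible length, so every move has to be on a shortest route through the required cells.
Route from (1,3): 2× down (reaching (3,3)), right to (3,4), 2× up (reaching (1,4)) — 5 moves in all.
Check: all required cells visited; 5 ≤ 5 moves.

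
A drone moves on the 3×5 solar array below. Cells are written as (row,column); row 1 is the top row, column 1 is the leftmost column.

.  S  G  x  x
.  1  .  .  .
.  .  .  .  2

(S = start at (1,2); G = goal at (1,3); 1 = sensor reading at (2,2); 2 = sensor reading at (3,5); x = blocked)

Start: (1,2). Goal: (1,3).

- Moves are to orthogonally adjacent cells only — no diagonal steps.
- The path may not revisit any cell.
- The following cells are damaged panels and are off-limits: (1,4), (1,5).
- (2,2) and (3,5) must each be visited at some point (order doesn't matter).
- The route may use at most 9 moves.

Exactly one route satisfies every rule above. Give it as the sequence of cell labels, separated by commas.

(1,2), (2,2), (3,2), (3,3), (3,4), (3,5), (2,5), (2,4), (2,3), (1,3)

The 9-move cap with required stops at (2,2), (3,5) leaves no slack for detours.
Route from (1,2): down 2 to (3,2), right 3 to (3,5), up 1 to (2,5), left 2 to (2,3), up 1 to (1,3) — 9 moves in all.
Check: all required cells visited; 9 ≤ 9 moves.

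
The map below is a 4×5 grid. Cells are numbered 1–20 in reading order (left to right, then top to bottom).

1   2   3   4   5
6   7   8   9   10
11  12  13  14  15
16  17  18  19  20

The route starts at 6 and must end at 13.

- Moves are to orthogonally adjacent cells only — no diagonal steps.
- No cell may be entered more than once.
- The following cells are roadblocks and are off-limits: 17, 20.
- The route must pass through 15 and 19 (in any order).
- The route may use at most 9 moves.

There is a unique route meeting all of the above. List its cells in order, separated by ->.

6 -> 7 -> 8 -> 9 -> 10 -> 15 -> 14 -> 19 -> 18 -> 13

Any route must reach 15 and 19 and still end at 13 within 9 moves, so the order of the required stops is forced.
Route from 6: 4× right (reaching 10), down to 15, left to 14, down to 19, left to 18, up to 13 — 9 moves in all.
Check: all required cells visited; 9 ≤ 9 moves.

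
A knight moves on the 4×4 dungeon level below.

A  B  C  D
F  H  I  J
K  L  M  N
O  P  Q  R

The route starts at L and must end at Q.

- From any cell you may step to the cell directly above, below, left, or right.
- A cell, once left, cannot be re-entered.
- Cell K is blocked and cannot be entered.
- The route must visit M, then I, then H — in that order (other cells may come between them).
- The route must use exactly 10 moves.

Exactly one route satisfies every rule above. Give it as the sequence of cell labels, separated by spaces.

The waypoints must appear in the order M, I, H, with no cell reused.
Route from L: right 1 to M, up 1 to I, left 1 to H, up 1 to B, right 2 to D, down 3 to R, left 1 to Q — 10 moves in all.
Check: order respected (M at step 1, I at step 2, H at step 3); 10 moves as required.

L M I H B C D J N R Q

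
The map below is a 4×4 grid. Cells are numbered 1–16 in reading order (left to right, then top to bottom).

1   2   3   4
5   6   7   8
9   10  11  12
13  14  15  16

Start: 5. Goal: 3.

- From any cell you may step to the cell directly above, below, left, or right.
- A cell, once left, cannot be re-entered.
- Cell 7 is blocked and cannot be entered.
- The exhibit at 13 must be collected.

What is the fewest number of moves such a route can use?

7

Any route passes through 13 somewhere between 5 and 3. Summing Manhattan distances along the two legs (5 → 13 → 3) gives a lower bound of 2 + 5 = 7 moves.
A route of 7 moves achieves this: 5 → 9 → 13 → 14 → 10 → 6 → 2 → 3.
Since 7 matches the lower bound, it is optimal.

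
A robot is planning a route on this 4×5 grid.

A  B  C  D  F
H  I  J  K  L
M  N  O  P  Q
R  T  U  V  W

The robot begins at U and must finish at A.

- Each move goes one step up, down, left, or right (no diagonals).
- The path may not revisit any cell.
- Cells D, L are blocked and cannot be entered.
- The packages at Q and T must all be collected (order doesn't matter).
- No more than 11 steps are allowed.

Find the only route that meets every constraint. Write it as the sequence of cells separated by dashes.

U - V - W - Q - P - O - N - T - R - M - H - A

The 11-move cap with required stops at Q, T leaves no slack for detours.
Route from U: right 2 to W, up 1 to Q, left 3 to N, down 1 to T, left 1 to R, up 3 to A — 11 moves in all.
Check: all required cells visited; 11 ≤ 11 moves.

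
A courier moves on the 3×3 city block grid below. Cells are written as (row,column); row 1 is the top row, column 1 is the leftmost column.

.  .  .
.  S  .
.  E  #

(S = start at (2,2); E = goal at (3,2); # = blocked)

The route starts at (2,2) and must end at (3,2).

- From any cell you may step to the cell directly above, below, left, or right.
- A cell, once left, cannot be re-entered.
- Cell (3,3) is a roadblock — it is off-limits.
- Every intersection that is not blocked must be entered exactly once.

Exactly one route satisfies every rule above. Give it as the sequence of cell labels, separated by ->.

(2,2) -> (2,3) -> (1,3) -> (1,2) -> (1,1) -> (2,1) -> (3,1) -> (3,2)

Need to visit all 8 open cells exactly once, starting at (2,2) and ending at (3,2).
Cell (3,1) has only two open neighbours ((2,1) and (3,2)), so the path must pass straight through it: one of those is the cell it's entered from and the other is where it exits.
Route from (2,2): right to (2,3), up to (1,3), 2× left (reaching (1,1)), 2× down (reaching (3,1)), right to (3,2) — 7 moves in all.
Check: all 8 open cells covered.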